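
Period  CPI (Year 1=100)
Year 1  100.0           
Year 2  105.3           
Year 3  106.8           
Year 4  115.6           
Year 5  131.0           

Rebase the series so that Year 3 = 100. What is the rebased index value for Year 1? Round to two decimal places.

93.63

Rebased(Year 1) = 100.0 / 106.8 × 100 = 93.6330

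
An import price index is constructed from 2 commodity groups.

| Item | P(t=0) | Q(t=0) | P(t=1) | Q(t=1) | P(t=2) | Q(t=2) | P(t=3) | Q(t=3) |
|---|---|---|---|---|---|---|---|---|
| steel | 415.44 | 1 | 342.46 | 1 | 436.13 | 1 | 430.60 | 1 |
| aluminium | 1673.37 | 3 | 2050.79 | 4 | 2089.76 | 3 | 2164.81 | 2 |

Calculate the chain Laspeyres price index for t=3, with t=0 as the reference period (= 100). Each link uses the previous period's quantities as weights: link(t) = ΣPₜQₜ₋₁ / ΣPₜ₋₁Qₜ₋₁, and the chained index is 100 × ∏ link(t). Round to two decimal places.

127.01

Link t=0→t=1:
ΣP(t=1)Q(t=0) = 342.46×1 + 2050.79×3 = 342.46 + 6152.37 = 6494.83
ΣP(t=0)Q(t=0) = 415.44×1 + 1673.37×3 = 415.44 + 5020.11 = 5435.55
link = 6494.83/5435.55 = 1.194880
Link t=1→t=2:
ΣP(t=2)Q(t=1) = 436.13×1 + 2089.76×4 = 436.13 + 8359.04 = 8795.17
ΣP(t=1)Q(t=1) = 342.46×1 + 2050.79×4 = 342.46 + 8203.16 = 8545.62
link = 8795.17/8545.62 = 1.029202
Link t=2→t=3:
ΣP(t=3)Q(t=2) = 430.60×1 + 2164.81×3 = 430.6 + 6494.43 = 6925.03
ΣP(t=2)Q(t=2) = 436.13×1 + 2089.76×3 = 436.13 + 6269.28 = 6705.41
link = 6925.03/6705.41 = 1.032753
Chained index = 100 × 1.194880 × 1.029202 × 1.032753 = 127.0051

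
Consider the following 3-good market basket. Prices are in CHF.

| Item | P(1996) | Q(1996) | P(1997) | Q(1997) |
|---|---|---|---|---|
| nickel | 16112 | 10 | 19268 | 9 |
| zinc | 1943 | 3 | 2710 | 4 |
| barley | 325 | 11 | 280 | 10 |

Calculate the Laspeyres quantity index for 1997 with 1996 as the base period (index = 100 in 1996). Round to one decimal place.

Laspeyres quantity index uses base-period prices as weights.
ΣP(1996)·Q(1997) = 16112×9 + 1943×4 + 325×10 = 145008 + 7772 + 3250 = 156030
ΣP(1996)·Q(1996) = 16112×10 + 1943×3 + 325×11 = 161120 + 5829 + 3575 = 170524
Index = 156030 / 170524 × 100 = 91.5003

91.5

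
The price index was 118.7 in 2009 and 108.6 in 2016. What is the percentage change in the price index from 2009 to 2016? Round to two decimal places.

-8.51%

Change = (108.6 − 118.7) / 118.7 × 100
       = -10.1 / 118.7 × 100 = -8.5088%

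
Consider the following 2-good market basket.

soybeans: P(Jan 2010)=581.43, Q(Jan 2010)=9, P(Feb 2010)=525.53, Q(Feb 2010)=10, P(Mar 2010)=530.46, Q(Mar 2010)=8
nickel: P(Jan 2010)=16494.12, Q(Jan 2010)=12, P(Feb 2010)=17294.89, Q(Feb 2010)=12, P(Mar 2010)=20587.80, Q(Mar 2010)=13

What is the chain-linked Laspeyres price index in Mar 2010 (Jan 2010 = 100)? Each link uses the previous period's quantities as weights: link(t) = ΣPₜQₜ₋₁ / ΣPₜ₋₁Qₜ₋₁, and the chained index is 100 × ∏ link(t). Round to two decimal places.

Link Jan 2010→Feb 2010:
ΣP(Feb 2010)Q(Jan 2010) = 525.53×9 + 17294.89×12 = 4729.77 + 207538.68 = 212268.45
ΣP(Jan 2010)Q(Jan 2010) = 581.43×9 + 16494.12×12 = 5232.87 + 197929.44 = 203162.31
link = 212268.45/203162.31 = 1.044822
Link Feb 2010→Mar 2010:
ΣP(Mar 2010)Q(Feb 2010) = 530.46×10 + 20587.80×12 = 5304.6 + 247053.6 = 252358.2
ΣP(Feb 2010)Q(Feb 2010) = 525.53×10 + 17294.89×12 = 5255.3 + 207538.68 = 212793.98
link = 252358.2/212793.98 = 1.185927
Chained index = 100 × 1.044822 × 1.185927 = 123.9083

123.91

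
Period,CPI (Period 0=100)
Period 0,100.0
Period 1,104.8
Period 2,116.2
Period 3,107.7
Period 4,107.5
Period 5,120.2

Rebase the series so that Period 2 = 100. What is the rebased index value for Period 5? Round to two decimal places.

Rebased(Period 5) = 120.2 / 116.2 × 100 = 103.4423

103.44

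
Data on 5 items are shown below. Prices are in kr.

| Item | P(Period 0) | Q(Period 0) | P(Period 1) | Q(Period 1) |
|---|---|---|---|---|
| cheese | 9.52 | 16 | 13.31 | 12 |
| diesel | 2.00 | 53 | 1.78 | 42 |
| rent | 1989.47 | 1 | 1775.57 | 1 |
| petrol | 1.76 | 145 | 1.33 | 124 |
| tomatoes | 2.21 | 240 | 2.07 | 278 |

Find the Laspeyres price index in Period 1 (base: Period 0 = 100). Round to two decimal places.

Laspeyres price index uses base-period quantities as weights.
ΣP(Period 1)·Q(Period 0) = 13.31×16 + 1.78×53 + 1775.57×1 + 1.33×145 + 2.07×240 = 212.96 + 94.34 + 1775.57 + 192.85 + 496.8 = 2772.52
ΣP(Period 0)·Q(Period 0) = 9.52×16 + 2.00×53 + 1989.47×1 + 1.76×145 + 2.21×240 = 152.32 + 106 + 1989.47 + 255.2 + 530.4 = 3033.39
Index = 2772.52 / 3033.39 × 100 = 91.4001

91.40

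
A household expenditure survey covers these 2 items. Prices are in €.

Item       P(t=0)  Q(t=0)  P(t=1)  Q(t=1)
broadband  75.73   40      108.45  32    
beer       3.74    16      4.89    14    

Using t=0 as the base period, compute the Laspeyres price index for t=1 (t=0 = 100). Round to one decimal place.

Laspeyres price index uses base-period quantities as weights.
ΣP(t=1)·Q(t=0) = 108.45×40 + 4.89×16 = 4338 + 78.24 = 4416.24
ΣP(t=0)·Q(t=0) = 75.73×40 + 3.74×16 = 3029.2 + 59.84 = 3089.04
Index = 4416.24 / 3089.04 × 100 = 142.9648

143.0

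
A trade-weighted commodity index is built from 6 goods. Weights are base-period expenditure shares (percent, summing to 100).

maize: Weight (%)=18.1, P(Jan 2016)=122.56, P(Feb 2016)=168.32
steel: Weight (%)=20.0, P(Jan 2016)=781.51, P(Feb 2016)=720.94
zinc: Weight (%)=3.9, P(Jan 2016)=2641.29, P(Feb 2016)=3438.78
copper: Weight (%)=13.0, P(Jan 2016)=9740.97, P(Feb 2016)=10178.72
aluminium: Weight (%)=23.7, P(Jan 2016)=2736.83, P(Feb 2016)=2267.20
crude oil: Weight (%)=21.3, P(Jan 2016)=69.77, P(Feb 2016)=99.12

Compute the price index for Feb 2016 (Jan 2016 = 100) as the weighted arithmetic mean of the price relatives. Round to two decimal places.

111.86

maize: 18.1 × (168.32/122.56) = 18.1 × 1.373368 = 24.8580
steel: 20.0 × (720.94/781.51) = 20.0 × 0.922496 = 18.4499
zinc: 3.9 × (3438.78/2641.29) = 3.9 × 1.301932 = 5.0775
copper: 13.0 × (10178.72/9740.97) = 13.0 × 1.044939 = 13.5842
aluminium: 23.7 × (2267.20/2736.83) = 23.7 × 0.828404 = 19.6332
crude oil: 21.3 × (99.12/69.77) = 21.3 × 1.420668 = 30.2602
Index = Σ wᵢ·(p₁ᵢ/p₀ᵢ) = 24.8580 + 18.4499 + 5.0775 + 13.5842 + 19.6332 + 30.2602 = 111.8630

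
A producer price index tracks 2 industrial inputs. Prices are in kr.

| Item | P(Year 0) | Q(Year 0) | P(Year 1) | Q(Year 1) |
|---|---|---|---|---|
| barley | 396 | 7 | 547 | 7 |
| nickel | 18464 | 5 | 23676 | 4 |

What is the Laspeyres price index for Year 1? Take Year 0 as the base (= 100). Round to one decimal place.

128.5

Laspeyres price index uses base-period quantities as weights.
ΣP(Year 1)·Q(Year 0) = 547×7 + 23676×5 = 3829 + 118380 = 122209
ΣP(Year 0)·Q(Year 0) = 396×7 + 18464×5 = 2772 + 92320 = 95092
Index = 122209 / 95092 × 100 = 128.5166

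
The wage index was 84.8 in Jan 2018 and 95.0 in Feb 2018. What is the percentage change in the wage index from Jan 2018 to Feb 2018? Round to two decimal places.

Change = (95.0 − 84.8) / 84.8 × 100
       = 10.2 / 84.8 × 100 = 12.0283%

12.03%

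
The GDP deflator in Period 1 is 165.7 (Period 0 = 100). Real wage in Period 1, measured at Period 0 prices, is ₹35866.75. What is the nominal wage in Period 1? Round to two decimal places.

Nominal = Real × (Index/100) = 35866.75 × (165.7/100)
        = 35866.75 × 1.657 = 59431.2047

59431.20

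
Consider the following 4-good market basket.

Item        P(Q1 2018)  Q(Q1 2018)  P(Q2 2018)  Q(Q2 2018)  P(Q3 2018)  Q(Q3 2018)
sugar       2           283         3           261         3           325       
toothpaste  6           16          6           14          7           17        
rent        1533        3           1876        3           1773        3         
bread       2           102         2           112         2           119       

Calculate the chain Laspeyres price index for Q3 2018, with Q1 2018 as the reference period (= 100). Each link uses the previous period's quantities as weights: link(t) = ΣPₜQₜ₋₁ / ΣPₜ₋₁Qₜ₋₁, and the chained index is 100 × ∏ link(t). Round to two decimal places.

Link Q1 2018→Q2 2018:
ΣP(Q2 2018)Q(Q1 2018) = 3×283 + 6×16 + 1876×3 + 2×102 = 849 + 96 + 5628 + 204 = 6777
ΣP(Q1 2018)Q(Q1 2018) = 2×283 + 6×16 + 1533×3 + 2×102 = 566 + 96 + 4599 + 204 = 5465
link = 6777/5465 = 1.240073
Link Q2 2018→Q3 2018:
ΣP(Q3 2018)Q(Q2 2018) = 3×261 + 7×14 + 1773×3 + 2×112 = 783 + 98 + 5319 + 224 = 6424
ΣP(Q2 2018)Q(Q2 2018) = 3×261 + 6×14 + 1876×3 + 2×112 = 783 + 84 + 5628 + 224 = 6719
link = 6424/6719 = 0.956095
Chained index = 100 × 1.240073 × 0.956095 = 118.5627

118.56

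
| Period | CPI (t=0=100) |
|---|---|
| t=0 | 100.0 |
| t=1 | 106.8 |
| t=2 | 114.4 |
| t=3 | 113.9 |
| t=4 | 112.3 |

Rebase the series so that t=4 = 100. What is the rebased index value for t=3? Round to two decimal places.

101.42

Rebased(t=3) = 113.9 / 112.3 × 100 = 101.4248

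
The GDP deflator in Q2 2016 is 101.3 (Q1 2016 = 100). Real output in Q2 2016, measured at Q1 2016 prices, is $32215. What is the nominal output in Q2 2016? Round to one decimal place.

Nominal = Real × (Index/100) = 32215 × (101.3/100)
        = 32215 × 1.013 = 32633.7950

32633.8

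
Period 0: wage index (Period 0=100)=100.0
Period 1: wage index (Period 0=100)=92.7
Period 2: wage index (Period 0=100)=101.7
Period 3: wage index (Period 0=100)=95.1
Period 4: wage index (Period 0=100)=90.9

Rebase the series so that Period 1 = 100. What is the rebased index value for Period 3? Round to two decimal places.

Rebased(Period 3) = 95.1 / 92.7 × 100 = 102.5890

102.59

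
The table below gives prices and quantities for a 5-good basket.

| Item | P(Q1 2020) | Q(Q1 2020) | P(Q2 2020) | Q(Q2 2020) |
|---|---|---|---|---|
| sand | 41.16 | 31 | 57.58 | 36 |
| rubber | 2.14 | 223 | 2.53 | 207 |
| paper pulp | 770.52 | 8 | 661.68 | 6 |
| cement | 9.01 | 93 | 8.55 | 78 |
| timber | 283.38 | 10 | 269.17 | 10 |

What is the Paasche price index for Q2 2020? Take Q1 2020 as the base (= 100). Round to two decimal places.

98.42

Paasche price index uses current-period quantities as weights.
ΣP(Q2 2020)·Q(Q2 2020) = 57.58×36 + 2.53×207 + 661.68×6 + 8.55×78 + 269.17×10 = 2072.88 + 523.71 + 3970.08 + 666.9 + 2691.7 = 9925.27
ΣP(Q1 2020)·Q(Q2 2020) = 41.16×36 + 2.14×207 + 770.52×6 + 9.01×78 + 283.38×10 = 1481.76 + 442.98 + 4623.12 + 702.78 + 2833.8 = 10084.44
Index = 9925.27 / 10084.44 × 100 = 98.4216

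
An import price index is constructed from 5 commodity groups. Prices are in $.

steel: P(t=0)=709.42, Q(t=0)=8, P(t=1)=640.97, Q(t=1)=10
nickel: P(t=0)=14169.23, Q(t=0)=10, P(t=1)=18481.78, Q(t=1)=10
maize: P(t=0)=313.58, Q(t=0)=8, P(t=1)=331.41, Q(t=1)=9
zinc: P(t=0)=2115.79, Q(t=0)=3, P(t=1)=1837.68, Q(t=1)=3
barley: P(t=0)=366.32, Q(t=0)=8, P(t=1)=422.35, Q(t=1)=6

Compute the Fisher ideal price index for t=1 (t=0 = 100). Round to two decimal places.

Laspeyres component (base-period weights):
ΣP(t=1)Q(t=0) = 640.97×8 + 18481.78×10 + 331.41×8 + 1837.68×3 + 422.35×8 = 5127.76 + 184817.8 + 2651.28 + 5513.04 + 3378.8 = 201488.68
ΣP(t=0)Q(t=0) = 709.42×8 + 14169.23×10 + 313.58×8 + 2115.79×3 + 366.32×8 = 5675.36 + 141692.3 + 2508.64 + 6347.37 + 2930.56 = 159154.23
L = 201488.68 / 159154.23 × 100 = 126.5996
Paasche component (current-period weights):
ΣP(t=1)Q(t=1) = 640.97×10 + 18481.78×10 + 331.41×9 + 1837.68×3 + 422.35×6 = 6409.7 + 184817.8 + 2982.69 + 5513.04 + 2534.1 = 202257.33
ΣP(t=0)Q(t=1) = 709.42×10 + 14169.23×10 + 313.58×9 + 2115.79×3 + 366.32×6 = 7094.2 + 141692.3 + 2822.22 + 6347.37 + 2197.92 = 160154.01
P = 202257.33 / 160154.01 × 100 = 126.2893
Fisher = √(L × P) = √(126.5996 × 126.2893) = 126.4444

126.44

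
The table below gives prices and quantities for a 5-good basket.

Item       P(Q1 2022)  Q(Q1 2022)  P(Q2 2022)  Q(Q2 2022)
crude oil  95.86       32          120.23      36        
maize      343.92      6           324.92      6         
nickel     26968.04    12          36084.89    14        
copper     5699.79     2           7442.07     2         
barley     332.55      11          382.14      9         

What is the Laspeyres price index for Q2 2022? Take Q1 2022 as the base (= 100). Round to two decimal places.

Laspeyres price index uses base-period quantities as weights.
ΣP(Q2 2022)·Q(Q1 2022) = 120.23×32 + 324.92×6 + 36084.89×12 + 7442.07×2 + 382.14×11 = 3847.36 + 1949.52 + 433018.68 + 14884.14 + 4203.54 = 457903.24
ΣP(Q1 2022)·Q(Q1 2022) = 95.86×32 + 343.92×6 + 26968.04×12 + 5699.79×2 + 332.55×11 = 3067.52 + 2063.52 + 323616.48 + 11399.58 + 3658.05 = 343805.15
Index = 457903.24 / 343805.15 × 100 = 133.1868

133.19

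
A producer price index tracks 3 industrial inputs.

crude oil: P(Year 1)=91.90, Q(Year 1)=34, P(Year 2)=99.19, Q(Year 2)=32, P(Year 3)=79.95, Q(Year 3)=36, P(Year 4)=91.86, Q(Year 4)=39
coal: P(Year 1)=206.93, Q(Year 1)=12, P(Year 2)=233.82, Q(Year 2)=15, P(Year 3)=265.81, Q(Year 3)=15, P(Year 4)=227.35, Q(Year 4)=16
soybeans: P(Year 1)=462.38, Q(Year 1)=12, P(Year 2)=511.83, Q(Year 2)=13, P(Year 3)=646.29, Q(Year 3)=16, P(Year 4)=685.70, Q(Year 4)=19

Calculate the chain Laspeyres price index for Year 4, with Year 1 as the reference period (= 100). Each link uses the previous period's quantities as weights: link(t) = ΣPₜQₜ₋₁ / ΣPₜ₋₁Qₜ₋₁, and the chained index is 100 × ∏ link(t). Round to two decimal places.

Link Year 1→Year 2:
ΣP(Year 2)Q(Year 1) = 99.19×34 + 233.82×12 + 511.83×12 = 3372.46 + 2805.84 + 6141.96 = 12320.26
ΣP(Year 1)Q(Year 1) = 91.90×34 + 206.93×12 + 462.38×12 = 3124.6 + 2483.16 + 5548.56 = 11156.32
link = 12320.26/11156.32 = 1.104330
Link Year 2→Year 3:
ΣP(Year 3)Q(Year 2) = 79.95×32 + 265.81×15 + 646.29×13 = 2558.4 + 3987.15 + 8401.77 = 14947.32
ΣP(Year 2)Q(Year 2) = 99.19×32 + 233.82×15 + 511.83×13 = 3174.08 + 3507.3 + 6653.79 = 13335.17
link = 14947.32/13335.17 = 1.120895
Link Year 3→Year 4:
ΣP(Year 4)Q(Year 3) = 91.86×36 + 227.35×15 + 685.70×16 = 3306.96 + 3410.25 + 10971.2 = 17688.41
ΣP(Year 3)Q(Year 3) = 79.95×36 + 265.81×15 + 646.29×16 = 2878.2 + 3987.15 + 10340.64 = 17205.99
link = 17688.41/17205.99 = 1.028038
Chained index = 100 × 1.104330 × 1.120895 × 1.028038 = 127.2544

127.25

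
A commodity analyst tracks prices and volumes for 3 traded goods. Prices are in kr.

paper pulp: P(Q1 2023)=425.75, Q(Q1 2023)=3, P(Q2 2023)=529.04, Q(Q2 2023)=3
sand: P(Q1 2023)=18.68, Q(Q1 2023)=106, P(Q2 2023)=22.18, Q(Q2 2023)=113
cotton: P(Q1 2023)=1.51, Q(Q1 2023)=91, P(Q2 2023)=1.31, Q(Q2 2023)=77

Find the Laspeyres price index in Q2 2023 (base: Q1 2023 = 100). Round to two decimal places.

119.52

Laspeyres price index uses base-period quantities as weights.
ΣP(Q2 2023)·Q(Q1 2023) = 529.04×3 + 22.18×106 + 1.31×91 = 1587.12 + 2351.08 + 119.21 = 4057.41
ΣP(Q1 2023)·Q(Q1 2023) = 425.75×3 + 18.68×106 + 1.51×91 = 1277.25 + 1980.08 + 137.41 = 3394.74
Index = 4057.41 / 3394.74 × 100 = 119.5205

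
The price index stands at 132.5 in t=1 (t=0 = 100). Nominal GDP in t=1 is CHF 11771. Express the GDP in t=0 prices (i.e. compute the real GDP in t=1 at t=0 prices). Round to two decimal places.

Real = Nominal ÷ (Index/100) = 11771 ÷ (132.5/100)
     = 11771 ÷ 1.325 = 8883.7736

8883.77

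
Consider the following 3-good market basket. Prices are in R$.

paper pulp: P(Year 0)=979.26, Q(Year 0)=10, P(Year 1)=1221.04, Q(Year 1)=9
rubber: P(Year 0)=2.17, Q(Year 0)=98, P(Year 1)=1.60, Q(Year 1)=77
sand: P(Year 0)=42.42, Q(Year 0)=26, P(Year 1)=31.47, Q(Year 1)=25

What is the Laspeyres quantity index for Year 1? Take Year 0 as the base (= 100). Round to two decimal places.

90.39

Laspeyres quantity index uses base-period prices as weights.
ΣP(Year 0)·Q(Year 1) = 979.26×9 + 2.17×77 + 42.42×25 = 8813.34 + 167.09 + 1060.5 = 10040.93
ΣP(Year 0)·Q(Year 0) = 979.26×10 + 2.17×98 + 42.42×26 = 9792.6 + 212.66 + 1102.92 = 11108.18
Index = 10040.93 / 11108.18 × 100 = 90.3922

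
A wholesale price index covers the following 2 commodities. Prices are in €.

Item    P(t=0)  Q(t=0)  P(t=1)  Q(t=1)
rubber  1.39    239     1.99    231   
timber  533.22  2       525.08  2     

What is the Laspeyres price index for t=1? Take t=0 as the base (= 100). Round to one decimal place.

109.1

Laspeyres price index uses base-period quantities as weights.
ΣP(t=1)·Q(t=0) = 1.99×239 + 525.08×2 = 475.61 + 1050.16 = 1525.77
ΣP(t=0)·Q(t=0) = 1.39×239 + 533.22×2 = 332.21 + 1066.44 = 1398.65
Index = 1525.77 / 1398.65 × 100 = 109.0888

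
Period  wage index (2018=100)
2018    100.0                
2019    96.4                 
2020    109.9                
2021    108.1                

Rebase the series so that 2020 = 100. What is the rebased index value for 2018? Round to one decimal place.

Rebased(2018) = 100.0 / 109.9 × 100 = 90.9918

91.0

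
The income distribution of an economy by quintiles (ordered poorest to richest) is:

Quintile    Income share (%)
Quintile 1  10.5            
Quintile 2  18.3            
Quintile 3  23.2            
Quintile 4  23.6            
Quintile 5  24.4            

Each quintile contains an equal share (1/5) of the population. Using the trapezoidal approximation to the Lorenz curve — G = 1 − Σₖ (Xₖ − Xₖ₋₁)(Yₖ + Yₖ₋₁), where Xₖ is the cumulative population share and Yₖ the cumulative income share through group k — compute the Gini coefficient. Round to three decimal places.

Cumulative income shares Yₖ: 0.1050, 0.2880, 0.5200, 0.7560, 1.0000
Σ (Xₖ−Xₖ₋₁)(Yₖ+Yₖ₋₁) = (1/5)(0.1050+0.0000) + (1/5)(0.2880+0.1050) + (1/5)(0.5200+0.2880) + (1/5)(0.7560+0.5200) + (1/5)(1.0000+0.7560)
  = 0.0210 + 0.0786 + 0.1616 + 0.2552 + 0.3512 = 0.8676
G = 1 − 0.8676 = 0.1324

0.132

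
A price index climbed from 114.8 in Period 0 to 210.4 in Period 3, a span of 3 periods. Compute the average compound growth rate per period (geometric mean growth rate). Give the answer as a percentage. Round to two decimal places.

Growth factor = (210.4/114.8)^(1/3) = (1.832753)^(1/3) = 1.223774
Growth rate = 1.223774 − 1 = 0.223774 = 22.3774%

22.38%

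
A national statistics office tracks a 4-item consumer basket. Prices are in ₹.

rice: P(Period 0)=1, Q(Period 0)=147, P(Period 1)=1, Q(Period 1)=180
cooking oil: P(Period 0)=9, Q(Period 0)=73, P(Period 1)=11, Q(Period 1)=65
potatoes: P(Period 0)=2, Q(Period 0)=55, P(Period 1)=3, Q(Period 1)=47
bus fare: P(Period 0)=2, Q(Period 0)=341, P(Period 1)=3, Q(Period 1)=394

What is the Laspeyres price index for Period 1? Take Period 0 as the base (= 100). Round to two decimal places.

Laspeyres price index uses base-period quantities as weights.
ΣP(Period 1)·Q(Period 0) = 1×147 + 11×73 + 3×55 + 3×341 = 147 + 803 + 165 + 1023 = 2138
ΣP(Period 0)·Q(Period 0) = 1×147 + 9×73 + 2×55 + 2×341 = 147 + 657 + 110 + 682 = 1596
Index = 2138 / 1596 × 100 = 133.9599

133.96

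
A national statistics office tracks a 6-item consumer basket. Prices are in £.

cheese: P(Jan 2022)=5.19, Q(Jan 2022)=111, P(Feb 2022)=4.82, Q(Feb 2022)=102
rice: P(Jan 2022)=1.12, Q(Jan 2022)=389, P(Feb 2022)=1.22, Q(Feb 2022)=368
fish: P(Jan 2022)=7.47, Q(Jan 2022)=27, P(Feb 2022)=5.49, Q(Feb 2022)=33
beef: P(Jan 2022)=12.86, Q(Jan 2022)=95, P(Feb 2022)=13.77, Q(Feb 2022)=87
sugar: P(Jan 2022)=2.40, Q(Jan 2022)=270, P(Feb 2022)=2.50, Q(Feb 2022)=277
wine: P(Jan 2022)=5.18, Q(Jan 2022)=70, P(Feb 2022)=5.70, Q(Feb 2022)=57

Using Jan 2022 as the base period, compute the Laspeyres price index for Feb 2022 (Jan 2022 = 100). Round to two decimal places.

Laspeyres price index uses base-period quantities as weights.
ΣP(Feb 2022)·Q(Jan 2022) = 4.82×111 + 1.22×389 + 5.49×27 + 13.77×95 + 2.50×270 + 5.70×70 = 535.02 + 474.58 + 148.23 + 1308.15 + 675 + 399 = 3539.98
ΣP(Jan 2022)·Q(Jan 2022) = 5.19×111 + 1.12×389 + 7.47×27 + 12.86×95 + 2.40×270 + 5.18×70 = 576.09 + 435.68 + 201.69 + 1221.7 + 648 + 362.6 = 3445.76
Index = 3539.98 / 3445.76 × 100 = 102.7344

102.73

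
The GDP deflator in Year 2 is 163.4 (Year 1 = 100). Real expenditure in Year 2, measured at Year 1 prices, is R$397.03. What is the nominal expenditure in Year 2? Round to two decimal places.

Nominal = Real × (Index/100) = 397.03 × (163.4/100)
        = 397.03 × 1.634 = 648.7470

648.75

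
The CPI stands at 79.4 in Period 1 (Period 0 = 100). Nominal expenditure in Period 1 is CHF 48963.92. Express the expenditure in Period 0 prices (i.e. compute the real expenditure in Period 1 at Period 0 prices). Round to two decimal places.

Real = Nominal ÷ (Index/100) = 48963.92 ÷ (79.4/100)
     = 48963.92 ÷ 0.794 = 61667.4055

61667.41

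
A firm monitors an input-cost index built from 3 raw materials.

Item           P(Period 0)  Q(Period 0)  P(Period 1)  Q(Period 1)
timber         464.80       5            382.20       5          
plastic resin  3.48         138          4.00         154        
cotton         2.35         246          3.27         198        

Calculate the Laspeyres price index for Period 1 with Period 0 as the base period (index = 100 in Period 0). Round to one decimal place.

96.6

Laspeyres price index uses base-period quantities as weights.
ΣP(Period 1)·Q(Period 0) = 382.20×5 + 4.00×138 + 3.27×246 = 1911 + 552 + 804.42 = 3267.42
ΣP(Period 0)·Q(Period 0) = 464.80×5 + 3.48×138 + 2.35×246 = 2324 + 480.24 + 578.1 = 3382.34
Index = 3267.42 / 3382.34 × 100 = 96.6024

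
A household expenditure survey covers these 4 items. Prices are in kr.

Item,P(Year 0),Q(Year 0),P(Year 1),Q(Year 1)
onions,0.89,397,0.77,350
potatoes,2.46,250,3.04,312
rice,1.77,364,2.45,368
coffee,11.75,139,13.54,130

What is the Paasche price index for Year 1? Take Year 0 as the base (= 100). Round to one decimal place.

Paasche price index uses current-period quantities as weights.
ΣP(Year 1)·Q(Year 1) = 0.77×350 + 3.04×312 + 2.45×368 + 13.54×130 = 269.5 + 948.48 + 901.6 + 1760.2 = 3879.78
ΣP(Year 0)·Q(Year 1) = 0.89×350 + 2.46×312 + 1.77×368 + 11.75×130 = 311.5 + 767.52 + 651.36 + 1527.5 = 3257.88
Index = 3879.78 / 3257.88 × 100 = 119.0891

119.1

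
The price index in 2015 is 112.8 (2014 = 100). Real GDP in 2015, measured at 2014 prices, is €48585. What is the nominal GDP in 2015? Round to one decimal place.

54803.9

Nominal = Real × (Index/100) = 48585 × (112.8/100)
        = 48585 × 1.128 = 54803.8800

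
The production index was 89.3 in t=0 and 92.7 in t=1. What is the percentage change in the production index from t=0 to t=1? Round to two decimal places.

3.81%

Change = (92.7 − 89.3) / 89.3 × 100
       = 3.4 / 89.3 × 100 = 3.8074%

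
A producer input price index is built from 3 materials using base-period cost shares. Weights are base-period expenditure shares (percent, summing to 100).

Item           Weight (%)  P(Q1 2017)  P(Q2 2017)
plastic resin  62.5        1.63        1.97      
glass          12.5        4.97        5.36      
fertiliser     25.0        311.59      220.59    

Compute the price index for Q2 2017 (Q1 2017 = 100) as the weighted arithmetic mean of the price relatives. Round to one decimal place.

106.7

plastic resin: 62.5 × (1.97/1.63) = 62.5 × 1.208589 = 75.5368
glass: 12.5 × (5.36/4.97) = 12.5 × 1.078471 = 13.4809
fertiliser: 25.0 × (220.59/311.59) = 25.0 × 0.707950 = 17.6987
Index = Σ wᵢ·(p₁ᵢ/p₀ᵢ) = 75.5368 + 13.4809 + 17.6987 = 106.7164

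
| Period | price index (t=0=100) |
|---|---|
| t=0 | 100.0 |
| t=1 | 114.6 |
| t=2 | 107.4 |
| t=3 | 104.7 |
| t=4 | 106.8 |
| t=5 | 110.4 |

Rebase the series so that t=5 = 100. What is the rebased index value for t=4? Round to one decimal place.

96.7

Rebased(t=4) = 106.8 / 110.4 × 100 = 96.7391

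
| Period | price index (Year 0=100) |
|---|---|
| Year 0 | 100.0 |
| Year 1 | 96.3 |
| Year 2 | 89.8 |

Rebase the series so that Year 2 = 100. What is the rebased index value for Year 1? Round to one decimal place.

107.2

Rebased(Year 1) = 96.3 / 89.8 × 100 = 107.2383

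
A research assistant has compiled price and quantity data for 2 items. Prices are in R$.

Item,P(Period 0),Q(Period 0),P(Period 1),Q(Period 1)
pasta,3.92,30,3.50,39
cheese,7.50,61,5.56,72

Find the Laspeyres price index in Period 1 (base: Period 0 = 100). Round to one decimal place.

Laspeyres price index uses base-period quantities as weights.
ΣP(Period 1)·Q(Period 0) = 3.50×30 + 5.56×61 = 105 + 339.16 = 444.16
ΣP(Period 0)·Q(Period 0) = 3.92×30 + 7.50×61 = 117.6 + 457.5 = 575.1
Index = 444.16 / 575.1 × 100 = 77.2318

77.2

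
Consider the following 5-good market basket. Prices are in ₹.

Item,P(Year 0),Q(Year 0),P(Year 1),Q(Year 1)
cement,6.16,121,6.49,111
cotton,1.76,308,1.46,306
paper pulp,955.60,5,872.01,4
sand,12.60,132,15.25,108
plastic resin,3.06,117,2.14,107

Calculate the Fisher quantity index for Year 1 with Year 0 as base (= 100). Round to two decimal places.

Laspeyres component (base-period weights):
ΣP(Year 0)Q(Year 1) = 6.16×111 + 1.76×306 + 955.60×4 + 12.60×108 + 3.06×107 = 683.76 + 538.56 + 3822.4 + 1360.8 + 327.42 = 6732.94
ΣP(Year 0)Q(Year 0) = 6.16×121 + 1.76×308 + 955.60×5 + 12.60×132 + 3.06×117 = 745.36 + 542.08 + 4778 + 1663.2 + 358.02 = 8086.66
L = 6732.94 / 8086.66 × 100 = 83.2598
Paasche component (current-period weights):
ΣP(Year 1)Q(Year 1) = 6.49×111 + 1.46×306 + 872.01×4 + 15.25×108 + 2.14×107 = 720.39 + 446.76 + 3488.04 + 1647 + 228.98 = 6531.17
ΣP(Year 1)Q(Year 0) = 6.49×121 + 1.46×308 + 872.01×5 + 15.25×132 + 2.14×117 = 785.29 + 449.68 + 4360.05 + 2013 + 250.38 = 7858.4
P = 6531.17 / 7858.4 × 100 = 83.1107
Fisher = √(L × P) = √(83.2598 × 83.1107) = 83.1852

83.19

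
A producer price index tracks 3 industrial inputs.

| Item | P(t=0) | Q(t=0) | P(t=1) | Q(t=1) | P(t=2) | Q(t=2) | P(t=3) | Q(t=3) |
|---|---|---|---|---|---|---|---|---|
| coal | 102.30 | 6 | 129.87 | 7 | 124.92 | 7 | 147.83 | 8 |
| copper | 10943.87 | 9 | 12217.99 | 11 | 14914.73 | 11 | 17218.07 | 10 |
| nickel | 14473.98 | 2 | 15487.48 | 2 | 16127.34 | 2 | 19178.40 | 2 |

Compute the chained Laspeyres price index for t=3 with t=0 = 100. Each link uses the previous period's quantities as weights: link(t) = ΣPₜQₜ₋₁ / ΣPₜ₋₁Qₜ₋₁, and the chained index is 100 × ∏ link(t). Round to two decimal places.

152.27

Link t=0→t=1:
ΣP(t=1)Q(t=0) = 129.87×6 + 12217.99×9 + 15487.48×2 = 779.22 + 109961.91 + 30974.96 = 141716.09
ΣP(t=0)Q(t=0) = 102.30×6 + 10943.87×9 + 14473.98×2 = 613.8 + 98494.83 + 28947.96 = 128056.59
link = 141716.09/128056.59 = 1.106668
Link t=1→t=2:
ΣP(t=2)Q(t=1) = 124.92×7 + 14914.73×11 + 16127.34×2 = 874.44 + 164062.03 + 32254.68 = 197191.15
ΣP(t=1)Q(t=1) = 129.87×7 + 12217.99×11 + 15487.48×2 = 909.09 + 134397.89 + 30974.96 = 166281.94
link = 197191.15/166281.94 = 1.185884
Link t=2→t=3:
ΣP(t=3)Q(t=2) = 147.83×7 + 17218.07×11 + 19178.40×2 = 1034.81 + 189398.77 + 38356.8 = 228790.38
ΣP(t=2)Q(t=2) = 124.92×7 + 14914.73×11 + 16127.34×2 = 874.44 + 164062.03 + 32254.68 = 197191.15
link = 228790.38/197191.15 = 1.160247
Chained index = 100 × 1.106668 × 1.185884 × 1.160247 = 152.2684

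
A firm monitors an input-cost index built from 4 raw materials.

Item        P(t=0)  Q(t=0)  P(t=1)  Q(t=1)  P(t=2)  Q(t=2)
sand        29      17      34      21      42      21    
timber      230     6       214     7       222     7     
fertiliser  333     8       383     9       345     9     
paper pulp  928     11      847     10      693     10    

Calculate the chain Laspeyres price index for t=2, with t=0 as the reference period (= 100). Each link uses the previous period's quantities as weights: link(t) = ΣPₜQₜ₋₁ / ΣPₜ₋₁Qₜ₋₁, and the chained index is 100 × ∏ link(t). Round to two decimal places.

Link t=0→t=1:
ΣP(t=1)Q(t=0) = 34×17 + 214×6 + 383×8 + 847×11 = 578 + 1284 + 3064 + 9317 = 14243
ΣP(t=0)Q(t=0) = 29×17 + 230×6 + 333×8 + 928×11 = 493 + 1380 + 2664 + 10208 = 14745
link = 14243/14745 = 0.965955
Link t=1→t=2:
ΣP(t=2)Q(t=1) = 42×21 + 222×7 + 345×9 + 693×10 = 882 + 1554 + 3105 + 6930 = 12471
ΣP(t=1)Q(t=1) = 34×21 + 214×7 + 383×9 + 847×10 = 714 + 1498 + 3447 + 8470 = 14129
link = 12471/14129 = 0.882653
Chained index = 100 × 0.965955 × 0.882653 = 85.2602

85.26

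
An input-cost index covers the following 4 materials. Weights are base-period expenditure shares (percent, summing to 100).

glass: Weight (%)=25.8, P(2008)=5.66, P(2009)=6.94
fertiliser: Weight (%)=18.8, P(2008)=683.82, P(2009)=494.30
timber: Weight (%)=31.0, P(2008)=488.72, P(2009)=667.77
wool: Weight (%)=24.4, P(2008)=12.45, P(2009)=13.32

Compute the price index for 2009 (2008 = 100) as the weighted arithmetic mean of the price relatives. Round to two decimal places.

113.69

glass: 25.8 × (6.94/5.66) = 25.8 × 1.226148 = 31.6346
fertiliser: 18.8 × (494.30/683.82) = 18.8 × 0.722851 = 13.5896
timber: 31.0 × (667.77/488.72) = 31.0 × 1.366365 = 42.3573
wool: 24.4 × (13.32/12.45) = 24.4 × 1.069880 = 26.1051
Index = Σ wᵢ·(p₁ᵢ/p₀ᵢ) = 31.6346 + 13.5896 + 42.3573 + 26.1051 = 113.6866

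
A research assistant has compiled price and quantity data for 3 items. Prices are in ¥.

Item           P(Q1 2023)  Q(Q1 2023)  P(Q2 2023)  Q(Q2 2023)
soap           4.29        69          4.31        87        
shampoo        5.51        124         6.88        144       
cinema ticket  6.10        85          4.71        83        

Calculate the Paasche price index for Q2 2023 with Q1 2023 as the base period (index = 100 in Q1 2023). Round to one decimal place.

105.0

Paasche price index uses current-period quantities as weights.
ΣP(Q2 2023)·Q(Q2 2023) = 4.31×87 + 6.88×144 + 4.71×83 = 374.97 + 990.72 + 390.93 = 1756.62
ΣP(Q1 2023)·Q(Q2 2023) = 4.29×87 + 5.51×144 + 6.10×83 = 373.23 + 793.44 + 506.3 = 1672.97
Index = 1756.62 / 1672.97 × 100 = 105.0001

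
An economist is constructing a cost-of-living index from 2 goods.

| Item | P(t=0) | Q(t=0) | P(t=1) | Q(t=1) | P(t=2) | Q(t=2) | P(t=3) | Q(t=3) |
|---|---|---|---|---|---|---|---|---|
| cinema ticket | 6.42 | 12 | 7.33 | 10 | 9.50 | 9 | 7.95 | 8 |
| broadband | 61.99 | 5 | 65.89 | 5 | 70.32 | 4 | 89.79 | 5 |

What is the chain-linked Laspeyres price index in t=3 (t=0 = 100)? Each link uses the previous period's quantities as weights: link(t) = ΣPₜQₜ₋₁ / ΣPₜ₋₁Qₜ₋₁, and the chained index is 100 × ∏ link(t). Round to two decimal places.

140.45

Link t=0→t=1:
ΣP(t=1)Q(t=0) = 7.33×12 + 65.89×5 = 87.96 + 329.45 = 417.41
ΣP(t=0)Q(t=0) = 6.42×12 + 61.99×5 = 77.04 + 309.95 = 386.99
link = 417.41/386.99 = 1.078607
Link t=1→t=2:
ΣP(t=2)Q(t=1) = 9.50×10 + 70.32×5 = 95 + 351.6 = 446.6
ΣP(t=1)Q(t=1) = 7.33×10 + 65.89×5 = 73.3 + 329.45 = 402.75
link = 446.6/402.75 = 1.108876
Link t=2→t=3:
ΣP(t=3)Q(t=2) = 7.95×9 + 89.79×4 = 71.55 + 359.16 = 430.71
ΣP(t=2)Q(t=2) = 9.50×9 + 70.32×4 = 85.5 + 281.28 = 366.78
link = 430.71/366.78 = 1.174301
Chained index = 100 × 1.078607 × 1.108876 × 1.174301 = 140.4512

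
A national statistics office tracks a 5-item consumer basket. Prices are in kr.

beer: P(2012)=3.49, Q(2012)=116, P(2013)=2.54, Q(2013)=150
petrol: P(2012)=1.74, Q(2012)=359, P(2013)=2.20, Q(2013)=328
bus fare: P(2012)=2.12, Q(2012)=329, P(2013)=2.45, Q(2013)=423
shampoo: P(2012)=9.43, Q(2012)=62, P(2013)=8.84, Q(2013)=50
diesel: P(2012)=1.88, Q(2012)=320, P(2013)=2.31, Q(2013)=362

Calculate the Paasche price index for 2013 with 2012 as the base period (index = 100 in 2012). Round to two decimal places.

108.72

Paasche price index uses current-period quantities as weights.
ΣP(2013)·Q(2013) = 2.54×150 + 2.20×328 + 2.45×423 + 8.84×50 + 2.31×362 = 381 + 721.6 + 1036.35 + 442 + 836.22 = 3417.17
ΣP(2012)·Q(2013) = 3.49×150 + 1.74×328 + 2.12×423 + 9.43×50 + 1.88×362 = 523.5 + 570.72 + 896.76 + 471.5 + 680.56 = 3143.04
Index = 3417.17 / 3143.04 × 100 = 108.7218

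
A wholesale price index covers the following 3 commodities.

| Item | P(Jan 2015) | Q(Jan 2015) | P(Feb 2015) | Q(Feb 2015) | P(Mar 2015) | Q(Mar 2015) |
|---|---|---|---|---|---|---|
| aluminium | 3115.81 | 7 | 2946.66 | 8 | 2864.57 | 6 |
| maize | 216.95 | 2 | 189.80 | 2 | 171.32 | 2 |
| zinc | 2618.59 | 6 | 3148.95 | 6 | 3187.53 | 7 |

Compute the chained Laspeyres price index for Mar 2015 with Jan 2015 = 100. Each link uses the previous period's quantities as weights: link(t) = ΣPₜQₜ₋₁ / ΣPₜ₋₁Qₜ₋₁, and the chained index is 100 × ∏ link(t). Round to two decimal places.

Link Jan 2015→Feb 2015:
ΣP(Feb 2015)Q(Jan 2015) = 2946.66×7 + 189.80×2 + 3148.95×6 = 20626.62 + 379.6 + 18893.7 = 39899.92
ΣP(Jan 2015)Q(Jan 2015) = 3115.81×7 + 216.95×2 + 2618.59×6 = 21810.67 + 433.9 + 15711.54 = 37956.11
link = 39899.92/37956.11 = 1.051212
Link Feb 2015→Mar 2015:
ΣP(Mar 2015)Q(Feb 2015) = 2864.57×8 + 171.32×2 + 3187.53×6 = 22916.56 + 342.64 + 19125.18 = 42384.38
ΣP(Feb 2015)Q(Feb 2015) = 2946.66×8 + 189.80×2 + 3148.95×6 = 23573.28 + 379.6 + 18893.7 = 42846.58
link = 42384.38/42846.58 = 0.989213
Chained index = 100 × 1.051212 × 0.989213 = 103.9872

103.99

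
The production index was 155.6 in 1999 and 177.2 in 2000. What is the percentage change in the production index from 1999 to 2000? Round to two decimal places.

13.88%

Change = (177.2 − 155.6) / 155.6 × 100
       = 21.6 / 155.6 × 100 = 13.8817%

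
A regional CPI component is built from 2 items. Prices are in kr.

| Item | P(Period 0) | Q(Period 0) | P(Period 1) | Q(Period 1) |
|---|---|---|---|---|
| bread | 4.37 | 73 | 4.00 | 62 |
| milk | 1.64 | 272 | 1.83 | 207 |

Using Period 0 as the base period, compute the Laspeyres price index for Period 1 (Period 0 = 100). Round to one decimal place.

Laspeyres price index uses base-period quantities as weights.
ΣP(Period 1)·Q(Period 0) = 4.00×73 + 1.83×272 = 292 + 497.76 = 789.76
ΣP(Period 0)·Q(Period 0) = 4.37×73 + 1.64×272 = 319.01 + 446.08 = 765.09
Index = 789.76 / 765.09 × 100 = 103.2245

103.2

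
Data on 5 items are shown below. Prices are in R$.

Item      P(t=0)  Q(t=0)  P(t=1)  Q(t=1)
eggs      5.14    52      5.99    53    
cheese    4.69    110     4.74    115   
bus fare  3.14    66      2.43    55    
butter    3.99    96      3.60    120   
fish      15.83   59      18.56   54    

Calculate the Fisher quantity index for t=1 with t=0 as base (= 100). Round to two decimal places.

100.16

Laspeyres component (base-period weights):
ΣP(t=0)Q(t=1) = 5.14×53 + 4.69×115 + 3.14×55 + 3.99×120 + 15.83×54 = 272.42 + 539.35 + 172.7 + 478.8 + 854.82 = 2318.09
ΣP(t=0)Q(t=0) = 5.14×52 + 4.69×110 + 3.14×66 + 3.99×96 + 15.83×59 = 267.28 + 515.9 + 207.24 + 383.04 + 933.97 = 2307.43
L = 2318.09 / 2307.43 × 100 = 100.4620
Paasche component (current-period weights):
ΣP(t=1)Q(t=1) = 5.99×53 + 4.74×115 + 2.43×55 + 3.60×120 + 18.56×54 = 317.47 + 545.1 + 133.65 + 432 + 1002.24 = 2430.46
ΣP(t=1)Q(t=0) = 5.99×52 + 4.74×110 + 2.43×66 + 3.60×96 + 18.56×59 = 311.48 + 521.4 + 160.38 + 345.6 + 1095.04 = 2433.9
P = 2430.46 / 2433.9 × 100 = 99.8587
Fisher = √(L × P) = √(100.4620 × 99.8587) = 100.1599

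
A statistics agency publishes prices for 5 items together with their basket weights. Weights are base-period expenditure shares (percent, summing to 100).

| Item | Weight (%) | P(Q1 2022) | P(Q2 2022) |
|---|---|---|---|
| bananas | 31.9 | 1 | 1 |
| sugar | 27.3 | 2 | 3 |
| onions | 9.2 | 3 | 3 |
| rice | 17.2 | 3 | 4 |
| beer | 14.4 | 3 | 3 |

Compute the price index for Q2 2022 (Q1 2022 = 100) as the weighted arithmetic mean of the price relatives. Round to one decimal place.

bananas: 31.9 × (1/1) = 31.9 × 1.000000 = 31.9000
sugar: 27.3 × (3/2) = 27.3 × 1.500000 = 40.9500
onions: 9.2 × (3/3) = 9.2 × 1.000000 = 9.2000
rice: 17.2 × (4/3) = 17.2 × 1.333333 = 22.9333
beer: 14.4 × (3/3) = 14.4 × 1.000000 = 14.4000
Index = Σ wᵢ·(p₁ᵢ/p₀ᵢ) = 31.9000 + 40.9500 + 9.2000 + 22.9333 + 14.4000 = 119.3833

119.4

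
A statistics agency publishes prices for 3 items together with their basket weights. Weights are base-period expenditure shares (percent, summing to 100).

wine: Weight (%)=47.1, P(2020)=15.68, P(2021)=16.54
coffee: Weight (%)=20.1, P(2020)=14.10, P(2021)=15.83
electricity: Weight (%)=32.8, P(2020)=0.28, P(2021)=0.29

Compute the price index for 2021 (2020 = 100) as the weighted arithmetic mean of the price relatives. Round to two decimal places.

106.22

wine: 47.1 × (16.54/15.68) = 47.1 × 1.054847 = 49.6833
coffee: 20.1 × (15.83/14.10) = 20.1 × 1.122695 = 22.5662
electricity: 32.8 × (0.29/0.28) = 32.8 × 1.035714 = 33.9714
Index = Σ wᵢ·(p₁ᵢ/p₀ᵢ) = 49.6833 + 22.5662 + 33.9714 = 106.2209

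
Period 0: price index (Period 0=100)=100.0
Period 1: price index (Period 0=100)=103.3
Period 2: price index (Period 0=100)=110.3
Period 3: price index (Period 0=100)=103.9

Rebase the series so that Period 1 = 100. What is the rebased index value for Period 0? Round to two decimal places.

Rebased(Period 0) = 100.0 / 103.3 × 100 = 96.8054

96.81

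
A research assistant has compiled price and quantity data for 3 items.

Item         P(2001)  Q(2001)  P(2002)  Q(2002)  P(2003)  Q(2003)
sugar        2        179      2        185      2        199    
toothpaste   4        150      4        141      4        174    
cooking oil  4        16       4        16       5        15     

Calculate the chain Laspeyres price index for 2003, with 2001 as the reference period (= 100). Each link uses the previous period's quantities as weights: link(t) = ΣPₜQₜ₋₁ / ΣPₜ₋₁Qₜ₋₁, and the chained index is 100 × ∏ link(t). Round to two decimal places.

101.60

Link 2001→2002:
ΣP(2002)Q(2001) = 2×179 + 4×150 + 4×16 = 358 + 600 + 64 = 1022
ΣP(2001)Q(2001) = 2×179 + 4×150 + 4×16 = 358 + 600 + 64 = 1022
link = 1022/1022 = 1.000000
Link 2002→2003:
ΣP(2003)Q(2002) = 2×185 + 4×141 + 5×16 = 370 + 564 + 80 = 1014
ΣP(2002)Q(2002) = 2×185 + 4×141 + 4×16 = 370 + 564 + 64 = 998
link = 1014/998 = 1.016032
Chained index = 100 × 1.000000 × 1.016032 = 101.6032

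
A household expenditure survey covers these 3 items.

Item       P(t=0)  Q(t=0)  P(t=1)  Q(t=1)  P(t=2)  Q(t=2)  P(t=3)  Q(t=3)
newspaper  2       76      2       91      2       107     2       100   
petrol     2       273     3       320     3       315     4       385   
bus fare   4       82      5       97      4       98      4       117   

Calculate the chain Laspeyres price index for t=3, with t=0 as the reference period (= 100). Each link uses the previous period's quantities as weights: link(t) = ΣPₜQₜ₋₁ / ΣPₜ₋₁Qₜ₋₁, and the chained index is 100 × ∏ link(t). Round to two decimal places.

Link t=0→t=1:
ΣP(t=1)Q(t=0) = 2×76 + 3×273 + 5×82 = 152 + 819 + 410 = 1381
ΣP(t=0)Q(t=0) = 2×76 + 2×273 + 4×82 = 152 + 546 + 328 = 1026
link = 1381/1026 = 1.346004
Link t=1→t=2:
ΣP(t=2)Q(t=1) = 2×91 + 3×320 + 4×97 = 182 + 960 + 388 = 1530
ΣP(t=1)Q(t=1) = 2×91 + 3×320 + 5×97 = 182 + 960 + 485 = 1627
link = 1530/1627 = 0.940381
Link t=2→t=3:
ΣP(t=3)Q(t=2) = 2×107 + 4×315 + 4×98 = 214 + 1260 + 392 = 1866
ΣP(t=2)Q(t=2) = 2×107 + 3×315 + 4×98 = 214 + 945 + 392 = 1551
link = 1866/1551 = 1.203095
Chained index = 100 × 1.346004 × 0.940381 × 1.203095 = 152.2825

152.28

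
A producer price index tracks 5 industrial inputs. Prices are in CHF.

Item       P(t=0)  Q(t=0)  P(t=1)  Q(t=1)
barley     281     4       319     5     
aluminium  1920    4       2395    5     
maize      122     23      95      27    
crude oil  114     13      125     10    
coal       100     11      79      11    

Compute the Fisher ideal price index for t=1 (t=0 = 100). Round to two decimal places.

Laspeyres component (base-period weights):
ΣP(t=1)Q(t=0) = 319×4 + 2395×4 + 95×23 + 125×13 + 79×11 = 1276 + 9580 + 2185 + 1625 + 869 = 15535
ΣP(t=0)Q(t=0) = 281×4 + 1920×4 + 122×23 + 114×13 + 100×11 = 1124 + 7680 + 2806 + 1482 + 1100 = 14192
L = 15535 / 14192 × 100 = 109.4631
Paasche component (current-period weights):
ΣP(t=1)Q(t=1) = 319×5 + 2395×5 + 95×27 + 125×10 + 79×11 = 1595 + 11975 + 2565 + 1250 + 869 = 18254
ΣP(t=0)Q(t=1) = 281×5 + 1920×5 + 122×27 + 114×10 + 100×11 = 1405 + 9600 + 3294 + 1140 + 1100 = 16539
P = 18254 / 16539 × 100 = 110.3694
Fisher = √(L × P) = √(109.4631 × 110.3694) = 109.9153

109.92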